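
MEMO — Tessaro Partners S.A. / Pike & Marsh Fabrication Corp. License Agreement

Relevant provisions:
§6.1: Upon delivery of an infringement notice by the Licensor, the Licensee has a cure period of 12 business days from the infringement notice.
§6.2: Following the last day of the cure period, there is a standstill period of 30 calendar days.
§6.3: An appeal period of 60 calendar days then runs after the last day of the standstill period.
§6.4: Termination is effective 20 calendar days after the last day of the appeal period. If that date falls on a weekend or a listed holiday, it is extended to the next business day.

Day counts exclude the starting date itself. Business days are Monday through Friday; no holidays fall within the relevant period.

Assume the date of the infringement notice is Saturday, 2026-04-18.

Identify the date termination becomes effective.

2026-08-24

The last day of the cure period: counting 12 business days from Saturday, 2026-04-18 (Apr 20, Apr 21, Apr 22, Apr 23, …, May 1, May 4, May 5, skipping weekends) reaches Tuesday, 2026-05-05.
Adding 30 calendar days to 2026-05-05 gives 2026-06-04, which is the last day of the standstill period.
The last day of the appeal period: 60 calendar days after 2026-06-04 is 2026-08-03.
The date termination becomes effective: 2026-08-03 + 20 days = 2026-08-23. That falls on a Sunday, so it rolls to the next business day, Monday, 2026-08-24.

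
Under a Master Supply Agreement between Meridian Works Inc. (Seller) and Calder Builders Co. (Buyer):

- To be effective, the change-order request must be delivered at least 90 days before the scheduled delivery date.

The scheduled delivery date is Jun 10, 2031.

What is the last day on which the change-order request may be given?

Counting back 90 calendar days from Jun 10, 2031 gives Mar 12, 2031.

Mar 12, 2031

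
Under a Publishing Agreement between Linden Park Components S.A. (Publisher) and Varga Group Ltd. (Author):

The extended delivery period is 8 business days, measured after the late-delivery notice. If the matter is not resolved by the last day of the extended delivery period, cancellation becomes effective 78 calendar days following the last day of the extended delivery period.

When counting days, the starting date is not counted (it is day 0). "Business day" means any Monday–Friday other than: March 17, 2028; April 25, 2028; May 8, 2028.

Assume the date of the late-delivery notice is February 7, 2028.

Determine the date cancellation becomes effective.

May 5, 2028

The last day of the extended delivery period: 8 business days after Monday, February 7, 2028, skipping weekends — Feb 8, Feb 9, Feb 10, Feb 11, Feb 14, Feb 15, Feb 16, Feb 17 — lands on Thursday, February 17, 2028.
The date cancellation becomes effective: February 17, 2028 + 78 days = May 5, 2028.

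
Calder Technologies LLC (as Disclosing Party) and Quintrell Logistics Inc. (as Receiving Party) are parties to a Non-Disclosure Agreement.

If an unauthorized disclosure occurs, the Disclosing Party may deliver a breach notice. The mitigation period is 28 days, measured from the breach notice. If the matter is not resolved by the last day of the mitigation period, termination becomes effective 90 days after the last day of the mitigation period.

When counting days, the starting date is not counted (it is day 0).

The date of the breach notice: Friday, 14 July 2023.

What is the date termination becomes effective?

9 November 2023

The last day of the mitigation period: 28 calendar days after 14 July 2023 is 11 August 2023.
The date termination becomes effective: 90 calendar days after 11 August 2023 is 9 November 2023.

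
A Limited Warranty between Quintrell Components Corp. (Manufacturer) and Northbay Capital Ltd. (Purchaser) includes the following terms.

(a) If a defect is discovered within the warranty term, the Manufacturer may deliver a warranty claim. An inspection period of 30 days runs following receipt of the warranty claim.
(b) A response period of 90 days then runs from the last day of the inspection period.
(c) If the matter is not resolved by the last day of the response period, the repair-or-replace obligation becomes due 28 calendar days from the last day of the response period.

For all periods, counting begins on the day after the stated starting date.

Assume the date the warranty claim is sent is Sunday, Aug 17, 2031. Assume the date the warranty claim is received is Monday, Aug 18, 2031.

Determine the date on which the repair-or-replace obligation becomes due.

The last day of the inspection period: 30 calendar days after Aug 18, 2031 is Sep 17, 2031.
Adding 90 calendar days to Sep 17, 2031 gives Dec 16, 2031, which is the last day of the response period.
The date on which the repair-or-replace obligation becomes due: 28 calendar days after Dec 16, 2031 is Jan 13, 2032.

Jan 13, 2032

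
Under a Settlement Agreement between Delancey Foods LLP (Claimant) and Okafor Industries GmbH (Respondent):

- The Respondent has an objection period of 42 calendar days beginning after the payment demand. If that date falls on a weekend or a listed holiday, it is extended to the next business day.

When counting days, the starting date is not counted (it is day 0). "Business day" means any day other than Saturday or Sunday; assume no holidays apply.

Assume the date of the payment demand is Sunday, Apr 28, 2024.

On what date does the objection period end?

Adding 42 calendar days to Apr 28, 2024 gives Jun 9, 2024, which is the last day of the objection period. That falls on a Sunday, so it rolls to the next business day, Monday, Jun 10, 2024.

Jun 10, 2024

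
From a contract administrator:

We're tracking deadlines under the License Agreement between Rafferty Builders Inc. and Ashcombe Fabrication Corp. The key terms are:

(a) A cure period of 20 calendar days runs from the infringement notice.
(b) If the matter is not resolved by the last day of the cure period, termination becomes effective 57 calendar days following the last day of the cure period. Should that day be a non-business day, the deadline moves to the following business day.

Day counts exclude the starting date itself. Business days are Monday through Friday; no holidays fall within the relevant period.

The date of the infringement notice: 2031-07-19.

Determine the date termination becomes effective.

The last day of the cure period: 2031-07-19 + 20 days = 2031-08-08.
The date termination becomes effective: 57 calendar days after 2031-08-08 is 2031-10-04. That falls on a Saturday, so it rolls to the next business day, Monday, 2031-10-06.

2031-10-06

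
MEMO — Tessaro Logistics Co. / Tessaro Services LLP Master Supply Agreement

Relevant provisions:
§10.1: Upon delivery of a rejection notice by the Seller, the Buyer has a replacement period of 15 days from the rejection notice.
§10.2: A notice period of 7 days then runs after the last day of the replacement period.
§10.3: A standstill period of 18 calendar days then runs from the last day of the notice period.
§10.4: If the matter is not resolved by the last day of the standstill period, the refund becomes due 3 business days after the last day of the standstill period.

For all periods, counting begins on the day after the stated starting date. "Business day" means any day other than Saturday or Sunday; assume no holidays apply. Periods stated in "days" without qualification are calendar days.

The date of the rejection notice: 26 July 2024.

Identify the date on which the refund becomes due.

9 September 2024

The last day of the replacement period: 26 July 2024 + 15 days = 10 August 2024.
The last day of the notice period: 7 calendar days after 10 August 2024 is 17 August 2024.
The last day of the standstill period: 18 calendar days after 17 August 2024 is 4 September 2024.
The date on which the refund becomes due: counting 3 business days from Wednesday, 4 September 2024 (Sep 5, Sep 6, Sep 9, skipping weekends) reaches Monday, 9 September 2024.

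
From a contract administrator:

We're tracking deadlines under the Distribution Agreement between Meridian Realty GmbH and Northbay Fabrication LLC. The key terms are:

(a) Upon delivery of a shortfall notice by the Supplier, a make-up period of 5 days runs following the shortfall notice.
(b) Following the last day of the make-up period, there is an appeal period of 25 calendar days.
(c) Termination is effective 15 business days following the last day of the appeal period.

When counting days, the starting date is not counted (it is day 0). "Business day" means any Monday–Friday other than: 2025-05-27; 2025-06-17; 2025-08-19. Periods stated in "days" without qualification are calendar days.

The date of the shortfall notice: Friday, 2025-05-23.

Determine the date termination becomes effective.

The last day of the make-up period: 5 calendar days after 2025-05-23 is 2025-05-28.
The last day of the appeal period: 2025-05-28 + 25 days = 2025-06-22.
The date termination becomes effective: counting 15 business days from Sunday, 2025-06-22 (Jun 23, Jun 24, Jun 25, Jun 26, …, Jul 9, Jul 10, Jul 11, skipping weekends) reaches Friday, 2025-07-11.

2025-07-11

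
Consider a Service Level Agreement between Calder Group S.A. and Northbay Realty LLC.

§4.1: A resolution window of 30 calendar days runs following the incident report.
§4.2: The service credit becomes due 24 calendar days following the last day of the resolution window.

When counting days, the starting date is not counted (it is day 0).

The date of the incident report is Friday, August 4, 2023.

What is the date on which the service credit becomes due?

September 27, 2023

The last day of the resolution window: August 4, 2023 + 30 days = September 3, 2023.
Adding 24 calendar days to September 3, 2023 gives September 27, 2023, which is the date on which the service credit becomes due.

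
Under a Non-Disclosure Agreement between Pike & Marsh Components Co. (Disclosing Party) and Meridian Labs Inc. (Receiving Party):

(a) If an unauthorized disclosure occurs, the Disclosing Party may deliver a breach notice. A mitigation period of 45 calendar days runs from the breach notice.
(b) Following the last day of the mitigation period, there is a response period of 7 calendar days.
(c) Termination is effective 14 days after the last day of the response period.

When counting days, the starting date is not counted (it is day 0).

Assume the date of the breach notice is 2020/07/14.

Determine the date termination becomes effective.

2020/09/18

The last day of the mitigation period: 45 calendar days after 2020/07/14 is 2020/08/28.
Adding 7 calendar days to 2020/08/28 gives 2020/09/04, which is the last day of the response period.
The date termination becomes effective: 2020/09/04 + 14 days = 2020/09/18.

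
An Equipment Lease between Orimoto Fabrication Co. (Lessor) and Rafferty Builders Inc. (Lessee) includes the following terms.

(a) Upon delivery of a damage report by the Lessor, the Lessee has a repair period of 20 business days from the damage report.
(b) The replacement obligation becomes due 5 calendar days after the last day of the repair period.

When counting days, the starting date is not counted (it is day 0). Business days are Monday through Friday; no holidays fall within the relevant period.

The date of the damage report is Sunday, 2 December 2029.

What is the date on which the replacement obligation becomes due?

2 January 2030

The last day of the repair period: counting 20 business days from Sunday, 2 December 2029 (Dec 3, Dec 4, Dec 5, Dec 6, …, Dec 26, Dec 27, Dec 28, skipping weekends) reaches Friday, 28 December 2029.
Adding 5 calendar days to 28 December 2029 gives 2 January 2030, which is the date on which the replacement obligation becomes due.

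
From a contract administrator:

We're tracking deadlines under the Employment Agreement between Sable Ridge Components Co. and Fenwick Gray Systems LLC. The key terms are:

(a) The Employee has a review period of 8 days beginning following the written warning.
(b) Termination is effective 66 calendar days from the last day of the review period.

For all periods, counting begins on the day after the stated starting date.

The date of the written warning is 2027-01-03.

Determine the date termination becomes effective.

2027-03-18

Adding 8 calendar days to 2027-01-03 gives 2027-01-11, which is the last day of the review period.
The date termination becomes effective: 66 calendar days after 2027-01-11 is 2027-03-18.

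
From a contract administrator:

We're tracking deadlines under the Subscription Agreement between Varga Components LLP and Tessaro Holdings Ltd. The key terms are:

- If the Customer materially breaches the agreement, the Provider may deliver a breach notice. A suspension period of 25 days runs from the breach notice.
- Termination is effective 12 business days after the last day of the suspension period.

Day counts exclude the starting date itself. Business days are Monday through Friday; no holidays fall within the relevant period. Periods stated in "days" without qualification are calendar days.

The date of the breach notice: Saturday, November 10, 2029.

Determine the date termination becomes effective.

December 21, 2029

Adding 25 calendar days to November 10, 2029 gives December 5, 2029, which is the last day of the suspension period.
The date termination becomes effective: counting 12 business days from Wednesday, December 5, 2029 (Dec 6, Dec 7, Dec 10, Dec 11, …, Dec 19, Dec 20, Dec 21, skipping weekends) reaches Friday, December 21, 2029.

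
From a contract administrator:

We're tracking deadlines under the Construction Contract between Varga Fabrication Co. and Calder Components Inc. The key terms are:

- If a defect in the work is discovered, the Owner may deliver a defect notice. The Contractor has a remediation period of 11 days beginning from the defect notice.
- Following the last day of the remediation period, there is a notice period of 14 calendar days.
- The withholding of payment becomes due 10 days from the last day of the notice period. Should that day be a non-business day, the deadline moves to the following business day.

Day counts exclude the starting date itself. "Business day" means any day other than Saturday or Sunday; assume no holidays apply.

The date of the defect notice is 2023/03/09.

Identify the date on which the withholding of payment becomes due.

2023/04/13

The last day of the remediation period: 2023/03/09 + 11 days = 2023/03/20.
The last day of the notice period: 2023/03/20 + 14 days = 2023/04/03.
The date on which the withholding of payment becomes due: 2023/04/03 + 10 days = 2023/04/13. 2023/04/13 is a Thursday, so no roll-forward applies.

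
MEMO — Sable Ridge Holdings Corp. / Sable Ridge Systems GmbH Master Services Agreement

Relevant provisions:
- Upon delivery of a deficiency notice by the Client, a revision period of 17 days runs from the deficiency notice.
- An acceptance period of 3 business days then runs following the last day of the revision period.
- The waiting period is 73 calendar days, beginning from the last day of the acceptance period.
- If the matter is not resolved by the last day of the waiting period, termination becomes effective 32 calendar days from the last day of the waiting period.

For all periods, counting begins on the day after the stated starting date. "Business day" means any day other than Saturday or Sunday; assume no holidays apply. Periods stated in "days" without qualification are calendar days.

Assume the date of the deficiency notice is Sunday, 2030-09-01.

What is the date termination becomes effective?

The last day of the revision period: 17 calendar days after 2030-09-01 is 2030-09-18.
The last day of the acceptance period: 3 business days after Wednesday, 2030-09-18, skipping weekends — Sep 19, Sep 20, Sep 23 — lands on Monday, 2030-09-23.
The last day of the waiting period: 73 calendar days after 2030-09-23 is 2030-12-05.
The date termination becomes effective: 32 calendar days after 2030-12-05 is 2031-01-06.

2031-01-06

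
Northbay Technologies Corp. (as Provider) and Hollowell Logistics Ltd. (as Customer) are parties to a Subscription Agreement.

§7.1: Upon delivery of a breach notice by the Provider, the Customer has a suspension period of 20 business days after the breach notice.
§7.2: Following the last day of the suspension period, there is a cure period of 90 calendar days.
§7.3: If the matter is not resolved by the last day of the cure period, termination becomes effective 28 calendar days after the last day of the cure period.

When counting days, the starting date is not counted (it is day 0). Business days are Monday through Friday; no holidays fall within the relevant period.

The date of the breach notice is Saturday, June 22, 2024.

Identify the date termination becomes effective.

November 14, 2024

From Saturday, June 22, 2024, 20 business days (Jun 24, Jun 25, Jun 26, Jun 27, …, Jul 17, Jul 18, Jul 19, skipping weekends) brings us to Friday, July 19, 2024, which is the last day of the suspension period.
Adding 90 calendar days to July 19, 2024 gives October 17, 2024, which is the last day of the cure period.
The date termination becomes effective: October 17, 2024 + 28 days = November 14, 2024.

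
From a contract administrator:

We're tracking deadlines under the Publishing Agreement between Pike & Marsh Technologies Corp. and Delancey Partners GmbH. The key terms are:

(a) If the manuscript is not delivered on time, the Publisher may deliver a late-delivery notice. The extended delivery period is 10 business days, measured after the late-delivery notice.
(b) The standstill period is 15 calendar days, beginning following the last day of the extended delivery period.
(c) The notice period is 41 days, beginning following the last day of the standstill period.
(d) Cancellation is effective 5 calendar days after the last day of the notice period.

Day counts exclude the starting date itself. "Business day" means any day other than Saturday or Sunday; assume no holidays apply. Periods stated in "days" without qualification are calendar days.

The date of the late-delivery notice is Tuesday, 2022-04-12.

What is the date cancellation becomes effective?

2022-06-26

From Tuesday, 2022-04-12, 10 business days (Apr 13, Apr 14, Apr 15, Apr 18, Apr 19, Apr 20, Apr 21, Apr 22, Apr 25, Apr 26, skipping weekends) brings us to Tuesday, 2022-04-26, which is the last day of the extended delivery period.
The last day of the standstill period: 15 calendar days after 2022-04-26 is 2022-05-11.
The last day of the notice period: 2022-05-11 + 41 days = 2022-06-21.
The date cancellation becomes effective: 5 calendar days after 2022-06-21 is 2022-06-26.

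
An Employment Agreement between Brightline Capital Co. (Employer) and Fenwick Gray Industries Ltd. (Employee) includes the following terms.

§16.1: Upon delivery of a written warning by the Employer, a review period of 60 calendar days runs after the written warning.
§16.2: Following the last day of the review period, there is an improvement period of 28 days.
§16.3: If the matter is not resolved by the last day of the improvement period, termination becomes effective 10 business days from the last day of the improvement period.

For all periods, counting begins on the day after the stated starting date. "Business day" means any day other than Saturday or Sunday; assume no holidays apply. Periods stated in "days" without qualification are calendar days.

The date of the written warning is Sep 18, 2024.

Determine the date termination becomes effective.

The last day of the review period: Sep 18, 2024 + 60 days = Nov 17, 2024.
The last day of the improvement period: Nov 17, 2024 + 28 days = Dec 15, 2024.
The date termination becomes effective: 10 business days after Sunday, Dec 15, 2024, skipping weekends — Dec 16, Dec 17, Dec 18, Dec 19, Dec 20, Dec 23, Dec 24, Dec 25, Dec 26, Dec 27 — lands on Friday, Dec 27, 2024.

Dec 27, 2024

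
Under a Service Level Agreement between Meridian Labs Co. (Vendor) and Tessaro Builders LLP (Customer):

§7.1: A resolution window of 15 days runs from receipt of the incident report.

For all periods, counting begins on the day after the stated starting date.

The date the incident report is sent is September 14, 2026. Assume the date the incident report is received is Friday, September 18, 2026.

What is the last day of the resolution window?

October 3, 2026

The last day of the resolution window: September 18, 2026 + 15 days = October 3, 2026.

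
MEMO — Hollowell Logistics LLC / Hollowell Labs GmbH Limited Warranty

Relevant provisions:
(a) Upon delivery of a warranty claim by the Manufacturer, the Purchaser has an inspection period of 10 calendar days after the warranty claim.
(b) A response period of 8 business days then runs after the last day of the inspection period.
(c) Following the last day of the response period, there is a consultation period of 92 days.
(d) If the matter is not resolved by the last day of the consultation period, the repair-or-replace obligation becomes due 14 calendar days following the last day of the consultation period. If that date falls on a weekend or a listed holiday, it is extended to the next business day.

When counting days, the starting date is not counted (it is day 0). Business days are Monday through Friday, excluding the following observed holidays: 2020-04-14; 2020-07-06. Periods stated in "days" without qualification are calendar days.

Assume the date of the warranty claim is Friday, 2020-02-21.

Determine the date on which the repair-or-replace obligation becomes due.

The last day of the inspection period: 10 calendar days after 2020-02-21 is 2020-03-02.
The last day of the response period: counting 8 business days from Monday, 2020-03-02 (Mar 3, Mar 4, Mar 5, Mar 6, Mar 9, Mar 10, Mar 11, Mar 12, skipping weekends) reaches Thursday, 2020-03-12.
The last day of the consultation period: 92 calendar days after 2020-03-12 is 2020-06-12.
The date on which the repair-or-replace obligation becomes due: 14 calendar days after 2020-06-12 is 2020-06-26. 2020-06-26 is a Friday and is not a listed holiday, so no roll-forward applies.

2020-06-26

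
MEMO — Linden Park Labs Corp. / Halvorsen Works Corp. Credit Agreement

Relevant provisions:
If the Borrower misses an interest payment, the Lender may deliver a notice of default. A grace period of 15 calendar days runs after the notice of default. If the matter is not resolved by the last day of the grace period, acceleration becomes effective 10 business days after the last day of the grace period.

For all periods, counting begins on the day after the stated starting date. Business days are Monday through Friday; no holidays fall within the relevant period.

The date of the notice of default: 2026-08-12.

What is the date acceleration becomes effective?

The last day of the grace period: 2026-08-12 + 15 days = 2026-08-27.
From Thursday, 2026-08-27, 10 business days (Aug 28, Aug 31, Sep 1, Sep 2, Sep 3, Sep 4, Sep 7, Sep 8, Sep 9, Sep 10, skipping weekends) brings us to Thursday, 2026-09-10, which is the date acceleration becomes effective.

2026-09-10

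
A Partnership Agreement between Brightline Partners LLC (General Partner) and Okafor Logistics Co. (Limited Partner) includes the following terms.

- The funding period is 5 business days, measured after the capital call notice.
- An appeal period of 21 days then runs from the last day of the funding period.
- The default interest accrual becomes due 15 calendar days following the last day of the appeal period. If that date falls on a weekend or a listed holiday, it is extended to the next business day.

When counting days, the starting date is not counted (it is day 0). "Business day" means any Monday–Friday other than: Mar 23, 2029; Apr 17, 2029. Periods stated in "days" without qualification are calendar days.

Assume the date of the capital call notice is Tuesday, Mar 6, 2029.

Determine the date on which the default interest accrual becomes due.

From Tuesday, Mar 6, 2029, 5 business days (Mar 7, Mar 8, Mar 9, Mar 12, Mar 13, skipping weekends) brings us to Tuesday, Mar 13, 2029, which is the last day of the funding period.
The last day of the appeal period: Mar 13, 2029 + 21 days = Apr 3, 2029.
Adding 15 calendar days to Apr 3, 2029 gives Apr 18, 2029, which is the date on which the default interest accrual becomes due. Apr 18, 2029 is a Wednesday and is not a listed holiday, so no roll-forward applies.

Apr 18, 2029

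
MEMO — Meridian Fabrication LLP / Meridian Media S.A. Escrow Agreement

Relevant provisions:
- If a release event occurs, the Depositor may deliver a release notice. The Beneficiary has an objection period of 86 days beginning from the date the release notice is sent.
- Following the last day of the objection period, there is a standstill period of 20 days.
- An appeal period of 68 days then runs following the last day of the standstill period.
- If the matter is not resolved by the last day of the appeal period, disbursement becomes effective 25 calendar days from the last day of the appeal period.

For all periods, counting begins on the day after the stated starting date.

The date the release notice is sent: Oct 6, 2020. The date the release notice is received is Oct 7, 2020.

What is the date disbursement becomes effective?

Adding 86 calendar days to Oct 6, 2020 gives Dec 31, 2020, which is the last day of the objection period.
The last day of the standstill period: Dec 31, 2020 + 20 days = Jan 20, 2021.
The last day of the appeal period: 68 calendar days after Jan 20, 2021 is Mar 29, 2021.
The date disbursement becomes effective: 25 calendar days after Mar 29, 2021 is Apr 23, 2021.

Apr 23, 2021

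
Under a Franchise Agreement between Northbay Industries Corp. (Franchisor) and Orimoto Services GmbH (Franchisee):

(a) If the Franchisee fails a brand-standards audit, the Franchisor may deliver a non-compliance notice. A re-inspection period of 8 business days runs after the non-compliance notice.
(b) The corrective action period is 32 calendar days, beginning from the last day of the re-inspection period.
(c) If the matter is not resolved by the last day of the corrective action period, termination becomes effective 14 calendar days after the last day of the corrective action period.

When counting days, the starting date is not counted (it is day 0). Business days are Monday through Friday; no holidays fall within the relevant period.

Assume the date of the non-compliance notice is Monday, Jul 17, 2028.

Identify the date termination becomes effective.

The last day of the re-inspection period: counting 8 business days from Monday, Jul 17, 2028 (Jul 18, Jul 19, Jul 20, Jul 21, Jul 24, Jul 25, Jul 26, Jul 27, skipping weekends) reaches Thursday, Jul 27, 2028.
Adding 32 calendar days to Jul 27, 2028 gives Aug 28, 2028, which is the last day of the corrective action period.
The date termination becomes effective: Aug 28, 2028 + 14 days = Sep 11, 2028.

Sep 11, 2028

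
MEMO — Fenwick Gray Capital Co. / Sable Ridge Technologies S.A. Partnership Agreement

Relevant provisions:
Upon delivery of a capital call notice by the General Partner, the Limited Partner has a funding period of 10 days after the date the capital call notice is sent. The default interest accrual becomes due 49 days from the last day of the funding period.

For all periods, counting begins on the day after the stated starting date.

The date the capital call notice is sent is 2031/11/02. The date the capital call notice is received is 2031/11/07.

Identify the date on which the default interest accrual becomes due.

2031/12/31

The last day of the funding period: 2031/11/02 + 10 days = 2031/11/12.
Adding 49 calendar days to 2031/11/12 gives 2031/12/31, which is the date on which the default interest accrual becomes due.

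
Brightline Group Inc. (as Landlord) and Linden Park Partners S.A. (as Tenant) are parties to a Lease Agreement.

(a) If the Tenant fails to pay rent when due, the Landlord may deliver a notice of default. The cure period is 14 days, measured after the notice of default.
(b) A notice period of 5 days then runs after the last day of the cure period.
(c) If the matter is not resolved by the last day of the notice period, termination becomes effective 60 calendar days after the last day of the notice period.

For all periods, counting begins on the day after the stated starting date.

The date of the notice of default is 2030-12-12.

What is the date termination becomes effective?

2031-03-01

The last day of the cure period: 14 calendar days after 2030-12-12 is 2030-12-26.
The last day of the notice period: 2030-12-26 + 5 days = 2030-12-31.
The date termination becomes effective: 2030-12-31 + 60 days = 2031-03-01.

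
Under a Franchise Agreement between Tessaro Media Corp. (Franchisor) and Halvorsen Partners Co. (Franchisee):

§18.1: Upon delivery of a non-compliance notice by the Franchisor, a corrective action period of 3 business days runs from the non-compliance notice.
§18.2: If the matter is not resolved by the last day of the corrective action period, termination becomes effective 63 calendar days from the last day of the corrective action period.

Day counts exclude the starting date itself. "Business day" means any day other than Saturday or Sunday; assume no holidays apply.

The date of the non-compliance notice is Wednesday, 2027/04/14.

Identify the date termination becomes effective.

From Wednesday, 2027/04/14, 3 business days (Apr 15, Apr 16, Apr 19, skipping weekends) brings us to Monday, 2027/04/19, which is the last day of the corrective action period.
Adding 63 calendar days to 2027/04/19 gives 2027/06/21, which is the date termination becomes effective.

2027/06/21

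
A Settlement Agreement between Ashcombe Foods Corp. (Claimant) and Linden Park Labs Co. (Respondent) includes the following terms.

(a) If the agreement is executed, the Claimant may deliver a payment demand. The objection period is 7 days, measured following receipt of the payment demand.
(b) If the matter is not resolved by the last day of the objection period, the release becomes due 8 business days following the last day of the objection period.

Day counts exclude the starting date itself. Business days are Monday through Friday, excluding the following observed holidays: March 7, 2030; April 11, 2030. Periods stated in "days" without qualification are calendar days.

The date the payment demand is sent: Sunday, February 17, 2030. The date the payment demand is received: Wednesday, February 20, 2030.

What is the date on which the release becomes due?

March 12, 2030

The last day of the objection period: February 20, 2030 + 7 days = February 27, 2030.
The date on which the release becomes due: 8 business days after Wednesday, February 27, 2030, skipping weekends and the listed holiday on Mar 7 — Feb 28, Mar 1, Mar 4, Mar 5, Mar 6, Mar 8, Mar 11, Mar 12 — lands on Tuesday, March 12, 2030.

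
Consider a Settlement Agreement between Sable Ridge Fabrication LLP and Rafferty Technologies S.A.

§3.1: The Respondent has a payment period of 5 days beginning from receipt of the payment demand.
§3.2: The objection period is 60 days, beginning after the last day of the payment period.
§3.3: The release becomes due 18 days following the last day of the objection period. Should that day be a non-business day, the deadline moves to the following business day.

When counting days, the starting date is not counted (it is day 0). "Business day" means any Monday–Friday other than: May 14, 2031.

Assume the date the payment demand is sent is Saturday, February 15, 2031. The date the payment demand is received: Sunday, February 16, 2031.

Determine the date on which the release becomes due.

The last day of the payment period: February 16, 2031 + 5 days = February 21, 2031.
The last day of the objection period: 60 calendar days after February 21, 2031 is April 22, 2031.
The date on which the release becomes due: 18 calendar days after April 22, 2031 is May 10, 2031. That falls on a Saturday, so it rolls to the next business day, Monday, May 12, 2031.

May 12, 2031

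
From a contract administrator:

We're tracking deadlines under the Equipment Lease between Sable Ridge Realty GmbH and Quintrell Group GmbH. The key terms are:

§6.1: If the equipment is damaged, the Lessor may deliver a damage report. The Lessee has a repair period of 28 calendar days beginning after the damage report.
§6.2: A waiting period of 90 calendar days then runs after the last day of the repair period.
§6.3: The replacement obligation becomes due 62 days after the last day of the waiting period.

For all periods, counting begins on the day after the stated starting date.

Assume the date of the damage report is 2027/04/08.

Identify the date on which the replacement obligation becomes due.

The last day of the repair period: 28 calendar days after 2027/04/08 is 2027/05/06.
The last day of the waiting period: 90 calendar days after 2027/05/06 is 2027/08/04.
The date on which the replacement obligation becomes due: 62 calendar days after 2027/08/04 is 2027/10/05.

2027/10/05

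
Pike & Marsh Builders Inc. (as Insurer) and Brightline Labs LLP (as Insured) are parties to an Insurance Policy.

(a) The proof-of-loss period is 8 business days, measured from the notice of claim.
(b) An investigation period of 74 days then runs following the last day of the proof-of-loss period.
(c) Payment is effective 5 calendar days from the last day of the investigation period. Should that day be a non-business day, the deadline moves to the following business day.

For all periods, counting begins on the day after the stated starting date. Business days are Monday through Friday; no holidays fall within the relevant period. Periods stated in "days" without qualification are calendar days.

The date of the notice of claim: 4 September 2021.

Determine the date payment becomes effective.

From Saturday, 4 September 2021, 8 business days (Sep 6, Sep 7, Sep 8, Sep 9, Sep 10, Sep 13, Sep 14, Sep 15, skipping weekends) brings us to Wednesday, 15 September 2021, which is the last day of the proof-of-loss period.
The last day of the investigation period: 74 calendar days after 15 September 2021 is 28 November 2021.
Adding 5 calendar days to 28 November 2021 gives 3 December 2021, which is the date payment becomes effective. 3 December 2021 is a Friday, so no roll-forward applies.

3 December 2021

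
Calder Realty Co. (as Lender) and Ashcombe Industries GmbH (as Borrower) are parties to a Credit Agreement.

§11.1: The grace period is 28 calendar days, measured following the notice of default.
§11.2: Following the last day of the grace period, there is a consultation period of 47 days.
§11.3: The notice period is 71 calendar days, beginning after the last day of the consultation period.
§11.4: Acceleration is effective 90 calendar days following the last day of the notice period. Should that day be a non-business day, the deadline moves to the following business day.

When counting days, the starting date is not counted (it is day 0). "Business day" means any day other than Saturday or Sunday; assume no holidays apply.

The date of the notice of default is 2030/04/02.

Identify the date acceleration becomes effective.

Adding 28 calendar days to 2030/04/02 gives 2030/04/30, which is the last day of the grace period.
The last day of the consultation period: 2030/04/30 + 47 days = 2030/06/16.
The last day of the notice period: 71 calendar days after 2030/06/16 is 2030/08/26.
The date acceleration becomes effective: 90 calendar days after 2030/08/26 is 2030/11/24. That falls on a Sunday, so it rolls to the next business day, Monday, 2030/11/25.

2030/11/25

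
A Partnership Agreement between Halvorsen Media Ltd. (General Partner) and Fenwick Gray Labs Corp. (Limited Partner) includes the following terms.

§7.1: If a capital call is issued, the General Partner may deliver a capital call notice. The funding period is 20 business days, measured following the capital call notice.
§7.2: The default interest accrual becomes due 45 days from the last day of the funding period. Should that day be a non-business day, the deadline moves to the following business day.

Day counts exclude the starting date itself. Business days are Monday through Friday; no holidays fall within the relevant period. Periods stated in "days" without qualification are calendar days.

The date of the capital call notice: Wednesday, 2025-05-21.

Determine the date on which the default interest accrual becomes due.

The last day of the funding period: counting 20 business days from Wednesday, 2025-05-21 (May 22, May 23, May 26, May 27, …, Jun 16, Jun 17, Jun 18, skipping weekends) reaches Wednesday, 2025-06-18.
Adding 45 calendar days to 2025-06-18 gives 2025-08-02, which is the date on which the default interest accrual becomes due. That falls on a Saturday, so it rolls to the next business day, Monday, 2025-08-04.

2025-08-04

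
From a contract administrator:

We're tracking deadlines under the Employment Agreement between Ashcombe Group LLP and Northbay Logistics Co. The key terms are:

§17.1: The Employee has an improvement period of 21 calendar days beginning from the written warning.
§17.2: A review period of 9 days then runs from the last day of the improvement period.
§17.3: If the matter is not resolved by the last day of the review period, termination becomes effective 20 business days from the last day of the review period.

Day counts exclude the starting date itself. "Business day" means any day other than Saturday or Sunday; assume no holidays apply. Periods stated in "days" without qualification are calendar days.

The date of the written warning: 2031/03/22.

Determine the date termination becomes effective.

Adding 21 calendar days to 2031/03/22 gives 2031/04/12, which is the last day of the improvement period.
Adding 9 calendar days to 2031/04/12 gives 2031/04/21, which is the last day of the review period.
From Monday, 2031/04/21, 20 business days (Apr 22, Apr 23, Apr 24, Apr 25, …, May 15, May 16, May 19, skipping weekends) brings us to Monday, 2031/05/19, which is the date termination becomes effective.

2031/05/19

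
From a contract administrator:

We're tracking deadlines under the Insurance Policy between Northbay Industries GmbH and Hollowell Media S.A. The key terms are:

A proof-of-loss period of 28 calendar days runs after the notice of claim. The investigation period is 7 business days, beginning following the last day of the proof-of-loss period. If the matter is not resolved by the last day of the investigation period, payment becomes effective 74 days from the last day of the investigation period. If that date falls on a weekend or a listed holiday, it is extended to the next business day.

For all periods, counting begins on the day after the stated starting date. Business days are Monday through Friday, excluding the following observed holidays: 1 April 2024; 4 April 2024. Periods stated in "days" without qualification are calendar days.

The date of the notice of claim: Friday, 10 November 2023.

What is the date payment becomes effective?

4 March 2024

Adding 28 calendar days to 10 November 2023 gives 8 December 2023, which is the last day of the proof-of-loss period.
From Friday, 8 December 2023, 7 business days (Dec 11, Dec 12, Dec 13, Dec 14, Dec 15, Dec 18, Dec 19, skipping weekends) brings us to Tuesday, 19 December 2023, which is the last day of the investigation period.
Adding 74 calendar days to 19 December 2023 gives 2 March 2024, which is the date payment becomes effective. That falls on a Saturday, so it rolls to the next business day, Monday, 4 March 2024.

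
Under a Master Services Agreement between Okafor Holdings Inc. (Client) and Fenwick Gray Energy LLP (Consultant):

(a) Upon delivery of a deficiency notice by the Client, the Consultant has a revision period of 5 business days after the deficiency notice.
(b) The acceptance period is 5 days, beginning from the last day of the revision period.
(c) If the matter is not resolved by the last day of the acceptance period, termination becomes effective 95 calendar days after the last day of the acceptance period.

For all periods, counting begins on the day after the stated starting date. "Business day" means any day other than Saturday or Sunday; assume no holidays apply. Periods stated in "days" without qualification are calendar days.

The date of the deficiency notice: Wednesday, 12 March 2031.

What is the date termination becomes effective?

27 June 2031

The last day of the revision period: 5 business days after Wednesday, 12 March 2031, skipping weekends — Mar 13, Mar 14, Mar 17, Mar 18, Mar 19 — lands on Wednesday, 19 March 2031.
Adding 5 calendar days to 19 March 2031 gives 24 March 2031, which is the last day of the acceptance period.
The date termination becomes effective: 95 calendar days after 24 March 2031 is 27 June 2031.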